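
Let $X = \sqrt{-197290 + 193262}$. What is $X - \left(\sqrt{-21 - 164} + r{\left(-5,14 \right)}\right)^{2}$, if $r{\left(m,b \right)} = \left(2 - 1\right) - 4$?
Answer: $- \left(3 - i \sqrt{185}\right)^{2} + 2 i \sqrt{1007} \approx 176.0 + 145.08 i$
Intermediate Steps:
$r{\left(m,b \right)} = -3$ ($r{\left(m,b \right)} = 1 - 4 = -3$)
$X = 2 i \sqrt{1007}$ ($X = \sqrt{-4028} = 2 i \sqrt{1007} \approx 63.467 i$)
$X - \left(\sqrt{-21 - 164} + r{\left(-5,14 \right)}\right)^{2} = 2 i \sqrt{1007} - \left(\sqrt{-21 - 164} - 3\right)^{2} = 2 i \sqrt{1007} - \left(\sqrt{-185} - 3\right)^{2} = 2 i \sqrt{1007} - \left(i \sqrt{185} - 3\right)^{2} = 2 i \sqrt{1007} - \left(-3 + i \sqrt{185}\right)^{2} = - \left(-3 + i \sqrt{185}\right)^{2} + 2 i \sqrt{1007}$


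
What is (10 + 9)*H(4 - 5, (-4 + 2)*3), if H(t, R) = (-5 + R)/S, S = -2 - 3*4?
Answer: 209/14 ≈ 14.929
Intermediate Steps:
S = -14 (S = -2 - 12 = -14)
H(t, R) = 5/14 - R/14 (H(t, R) = (-5 + R)/(-14) = (-5 + R)*(-1/14) = 5/14 - R/14)
(10 + 9)*H(4 - 5, (-4 + 2)*3) = (10 + 9)*(5/14 - (-4 + 2)*3/14) = 19*(5/14 - (-1)*3/7) = 19*(5/14 - 1/14*(-6)) = 19*(5/14 + 3/7) = 19*(11/14) = 209/14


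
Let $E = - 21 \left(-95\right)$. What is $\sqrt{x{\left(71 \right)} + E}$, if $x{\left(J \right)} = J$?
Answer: $\sqrt{2066} \approx 45.453$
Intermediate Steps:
$E = 1995$ ($E = \left(-1\right) \left(-1995\right) = 1995$)
$\sqrt{x{\left(71 \right)} + E} = \sqrt{71 + 1995} = \sqrt{2066}$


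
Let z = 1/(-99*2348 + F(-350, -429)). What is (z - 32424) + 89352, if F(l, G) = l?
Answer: 13252952255/232802 ≈ 56928.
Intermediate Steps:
z = -1/232802 (z = 1/(-99*2348 - 350) = 1/(-232452 - 350) = 1/(-232802) = -1/232802 ≈ -4.2955e-6)
(z - 32424) + 89352 = (-1/232802 - 32424) + 89352 = -7548372049/232802 + 89352 = 13252952255/232802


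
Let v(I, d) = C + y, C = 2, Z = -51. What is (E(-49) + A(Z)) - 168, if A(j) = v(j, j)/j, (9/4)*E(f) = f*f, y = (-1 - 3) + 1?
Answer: 137567/153 ≈ 899.13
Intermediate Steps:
y = -3 (y = -4 + 1 = -3)
E(f) = 4*f²/9 (E(f) = 4*(f*f)/9 = 4*f²/9)
v(I, d) = -1 (v(I, d) = 2 - 3 = -1)
A(j) = -1/j
(E(-49) + A(Z)) - 168 = ((4/9)*(-49)² - 1/(-51)) - 168 = ((4/9)*2401 - 1*(-1/51)) - 168 = (9604/9 + 1/51) - 168 = 163271/153 - 168 = 137567/153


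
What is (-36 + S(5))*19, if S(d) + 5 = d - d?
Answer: -779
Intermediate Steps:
S(d) = -5 (S(d) = -5 + (d - d) = -5 + 0 = -5)
(-36 + S(5))*19 = (-36 - 5)*19 = -41*19 = -779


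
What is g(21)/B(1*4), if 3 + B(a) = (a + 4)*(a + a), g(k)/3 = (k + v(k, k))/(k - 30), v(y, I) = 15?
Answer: -12/61 ≈ -0.19672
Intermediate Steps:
g(k) = 3*(15 + k)/(-30 + k) (g(k) = 3*((k + 15)/(k - 30)) = 3*((15 + k)/(-30 + k)) = 3*(15 + k)/(-30 + k))
B(a) = -3 + 2*a*(4 + a) (B(a) = -3 + (a + 4)*(a + a) = -3 + (4 + a)*(2*a) = -3 + 2*a*(4 + a))
g(21)/B(1*4) = (3*(15 + 21)/(-30 + 21))/(-3 + 2*(1*4)**2 + 8*(1*4)) = (3*36/(-9))/(-3 + 2*4**2 + 8*4) = (3*(-1/9)*36)/(-3 + 2*16 + 32) = -12/(-3 + 32 + 32) = -12/61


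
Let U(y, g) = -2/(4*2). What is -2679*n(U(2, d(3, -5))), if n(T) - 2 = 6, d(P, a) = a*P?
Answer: -21432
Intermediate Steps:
d(P, a) = P*a
U(y, g) = -¼ (U(y, g) = -2/8 = -2*⅛ = -¼)
n(T) = 8 (n(T) = 2 + 6 = 8)
-2679*n(U(2, d(3, -5))) = -2679*8 = -21432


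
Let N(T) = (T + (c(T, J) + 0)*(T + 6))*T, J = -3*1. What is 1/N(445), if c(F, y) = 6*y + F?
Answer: 1/85894790 ≈ 1.1642e-8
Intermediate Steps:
J = -3
c(F, y) = F + 6*y
N(T) = T*(T + (-18 + T)*(6 + T)) (N(T) = (T + ((T + 6*(-3)) + 0)*(T + 6))*T = (T + ((T - 18) + 0)*(6 + T))*T = (T + ((-18 + T) + 0)*(6 + T))*T = (T + (-18 + T)*(6 + T))*T = T*(T + (-18 + T)*(6 + T)))
1/N(445) = 1/(445*(-108 + 445² - 11*445)) = 1/(445*(-108 + 198025 - 4895)) = 1/(445*193022) = 1/85894790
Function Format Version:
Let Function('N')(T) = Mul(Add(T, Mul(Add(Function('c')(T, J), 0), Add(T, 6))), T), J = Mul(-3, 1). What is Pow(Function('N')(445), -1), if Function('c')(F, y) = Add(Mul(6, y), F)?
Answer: Rational(1, 85894790) ≈ 1.1642e-8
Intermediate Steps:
J = -3
Function('c')(F, y) = Add(F, Mul(6, y))
Function('N')(T) = Mul(T, Add(T, Mul(Add(-18, T), Add(6, T)))) (Function('N')(T) = Mul(Add(T, Mul(Add(Add(T, Mul(6, -3)), 0), Add(T, 6))), T) = Mul(Add(T, Mul(Add(Add(T, -18), 0), Add(6, T))), T) = Mul(Add(T, Mul(Add(Add(-18, T), 0), Add(6, T))), T) = Mul(Add(T, Mul(Add(-18, T), Add(6, T))), T) = Mul(T, Add(T, Mul(Add(-18, T), Add(6, T)))))
Pow(Function('N')(445), -1) = Pow(Mul(445, Add(-108, Pow(445, 2), Mul(-11, 445))), -1) = Pow(Mul(445, Add(-108, 198025, -4895)), -1) = Pow(Mul(445, 193022), -1) = Pow(85894790, -1) = Rational(1, 85894790)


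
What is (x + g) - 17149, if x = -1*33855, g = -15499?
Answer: -66503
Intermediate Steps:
x = -33855
(x + g) - 17149 = (-33855 - 15499) - 17149 = -49354 - 17149 = -66503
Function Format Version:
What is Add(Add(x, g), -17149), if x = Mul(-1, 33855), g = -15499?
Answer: -66503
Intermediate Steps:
x = -33855
Add(Add(x, g), -17149) = Add(Add(-33855, -15499), -17149) = Add(-49354, -17149) = -66503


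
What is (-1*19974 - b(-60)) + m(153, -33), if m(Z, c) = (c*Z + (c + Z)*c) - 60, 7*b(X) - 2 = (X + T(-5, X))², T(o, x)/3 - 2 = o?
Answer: -208064/7 ≈ -29723.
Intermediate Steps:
T(o, x) = 6 + 3*o
b(X) = 2/7 + (-9 + X)²/7 (b(X) = 2/7 + (X + (6 + 3*(-5)))²/7 = 2/7 + (X + (6 - 15))²/7 = 2/7 + (X - 9)²/7 = 2/7 + (-9 + X)²/7)
m(Z, c) = -60 + Z*c + c*(Z + c) (m(Z, c) = (Z*c + (Z + c)*c) - 60 = (Z*c + c*(Z + c)) - 60 = -60 + Z*c + c*(Z + c))
(-1*19974 - b(-60)) + m(153, -33) = (-1*19974 - (2/7 + (-9 - 60)²/7)) + (-60 + (-33)² + 2*153*(-33)) = (-19974 - (2/7 + (⅐)*(-69)²)) + (-60 + 1089 - 10098) = (-19974 - (2/7 + (⅐)*4761)) - 9069 = (-19974 - (2/7 + 4761/7)) - 9069 = (-19974 - 1*4763/7) - 9069 = (-19974 - 4763/7) - 9069 = -144581/7 - 9069 = -208064/7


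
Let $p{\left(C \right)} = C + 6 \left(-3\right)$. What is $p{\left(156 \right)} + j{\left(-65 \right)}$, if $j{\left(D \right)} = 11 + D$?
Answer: $84$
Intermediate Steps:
$p{\left(C \right)} = -18 + C$ ($p{\left(C \right)} = C - 18 = -18 + C$)
$p{\left(156 \right)} + j{\left(-65 \right)} = \left(-18 + 156\right) + \left(11 - 65\right) = 138 - 54 = 84$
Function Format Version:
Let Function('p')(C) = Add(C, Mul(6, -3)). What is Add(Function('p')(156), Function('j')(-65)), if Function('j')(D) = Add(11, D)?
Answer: 84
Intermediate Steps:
Function('p')(C) = Add(-18, C) (Function('p')(C) = Add(C, -18) = Add(-18, C))
Add(Function('p')(156), Function('j')(-65)) = Add(Add(-18, 156), Add(11, -65)) = Add(138, -54) = 84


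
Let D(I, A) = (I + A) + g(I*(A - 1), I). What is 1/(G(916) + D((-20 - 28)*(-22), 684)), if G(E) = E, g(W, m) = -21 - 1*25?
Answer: 1/2610 ≈ 0.00038314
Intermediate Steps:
g(W, m) = -46 (g(W, m) = -21 - 25 = -46)
D(I, A) = -46 + A + I (D(I, A) = (I + A) - 46 = (A + I) - 46 = -46 + A + I)
1/(G(916) + D((-20 - 28)*(-22), 684)) = 1/(916 + (-46 + 684 + (-20 - 28)*(-22))) = 1/(916 + (-46 + 684 - 48*(-22))) = 1/(916 + (-46 + 684 + 1056)) = 1/(916 + 1694) = 1/2610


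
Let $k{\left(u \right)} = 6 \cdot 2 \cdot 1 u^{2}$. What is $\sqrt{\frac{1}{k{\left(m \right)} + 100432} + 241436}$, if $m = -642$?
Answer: $\frac{\sqrt{3842778816284754}}{126160} \approx 491.36$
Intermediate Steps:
$k{\left(u \right)} = 12 u^{2}$ ($k{\left(u \right)} = 12 \cdot 1 u^{2} = 12 u^{2}$)
$\sqrt{\frac{1}{k{\left(m \right)} + 100432} + 241436} = \sqrt{\frac{1}{12 \left(-642\right)^{2} + 100432} + 241436} = \sqrt{\frac{1}{12 \cdot 412164 + 100432} + 241436} = \sqrt{\frac{1}{4945968 + 100432} + 241436} = \sqrt{\frac{1}{5046400} + 241436} = \sqrt{\frac{1218382630401}{5046400}} = \frac{\sqrt{3842778816284754}}{126160}$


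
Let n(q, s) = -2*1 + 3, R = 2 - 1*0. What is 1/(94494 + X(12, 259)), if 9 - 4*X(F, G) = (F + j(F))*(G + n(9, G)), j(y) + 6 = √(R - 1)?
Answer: 4/376165 ≈ 1.0634e-5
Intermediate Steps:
R = 2 (R = 2 + 0 = 2)
n(q, s) = 1 (n(q, s) = -2 + 3 = 1)
j(y) = -5 (j(y) = -6 + √(2 - 1) = -6 + √1 = -6 + 1 = -5)
X(F, G) = 9/4 - (1 + G)*(-5 + F)/4 (X(F, G) = 9/4 - (F - 5)*(G + 1)/4 = 9/4 - (-5 + F)*(1 + G)/4 = 9/4 - (1 + G)*(-5 + F)/4)
1/(94494 + X(12, 259)) = 1/(94494 + (7/2 - ¼*12 + (5/4)*259 - ¼*12*259)) = 1/(94494 + (7/2 - 3 + 1295/4 - 777)) = 1/(94494 - 1811/4) = 1/(376165/4) = 4/376165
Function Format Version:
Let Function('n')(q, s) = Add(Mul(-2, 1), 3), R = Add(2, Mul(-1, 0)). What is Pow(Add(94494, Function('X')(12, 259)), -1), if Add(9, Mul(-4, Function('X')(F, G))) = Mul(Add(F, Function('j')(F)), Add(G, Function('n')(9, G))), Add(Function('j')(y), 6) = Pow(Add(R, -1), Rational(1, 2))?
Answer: Rational(4, 376165) ≈ 1.0634e-5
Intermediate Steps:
R = 2 (R = Add(2, 0) = 2)
Function('n')(q, s) = 1 (Function('n')(q, s) = Add(-2, 3) = 1)
Function('j')(y) = -5 (Function('j')(y) = Add(-6, Pow(Add(2, -1), Rational(1, 2))) = Add(-6, Pow(1, Rational(1, 2))) = Add(-6, 1) = -5)
Function('X')(F, G) = Add(Rational(9, 4), Mul(Rational(-1, 4), Add(1, G), Add(-5, F))) (Function('X')(F, G) = Add(Rational(9, 4), Mul(Rational(-1, 4), Mul(Add(F, -5), Add(G, 1)))) = Add(Rational(9, 4), Mul(Rational(-1, 4), Mul(Add(-5, F), Add(1, G)))) = Add(Rational(9, 4), Mul(Rational(-1, 4), Mul(Add(1, G), Add(-5, F)))) = Add(Rational(9, 4), Mul(Rational(-1, 4), Add(1, G), Add(-5, F))))
Pow(Add(94494, Function('X')(12, 259)), -1) = Pow(Add(94494, Add(Rational(7, 2), Mul(Rational(-1, 4), 12), Mul(Rational(5, 4), 259), Mul(Rational(-1, 4), 12, 259))), -1) = Pow(Add(94494, Add(Rational(7, 2), -3, Rational(1295, 4), -777)), -1) = Pow(Add(94494, Rational(-1811, 4)), -1) = Pow(Rational(376165, 4), -1) = Rational(4, 376165)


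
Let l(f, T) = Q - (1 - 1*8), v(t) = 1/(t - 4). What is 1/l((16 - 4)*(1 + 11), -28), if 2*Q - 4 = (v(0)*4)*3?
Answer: 2/15 ≈ 0.13333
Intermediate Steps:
v(t) = 1/(-4 + t)
Q = 1/2 (Q = 2 + ((4/(-4 + 0))*3)/2 = 2 + ((4/(-4))*3)/2 = 2 + (-1/4*4*3)/2 = 2 + (-1*3)/2 = 2 + (1/2)*(-3) = 2 - 3/2 = 1/2 ≈ 0.50000)
l(f, T) = 15/2 (l(f, T) = 1/2 - (1 - 1*8) = 1/2 - (1 - 8) = 1/2 - 1*(-7) = 1/2 + 7 = 15/2)
1/l((16 - 4)*(1 + 11), -28) = 1/(15/2) = 2/15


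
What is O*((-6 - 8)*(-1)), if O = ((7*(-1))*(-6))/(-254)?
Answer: -294/127 ≈ -2.3150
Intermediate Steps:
O = -21/127 (O = -7*(-6)*(-1/254) = 42*(-1/254) = -21/127 ≈ -0.16535)
O*((-6 - 8)*(-1)) = -21*(-6 - 8)*(-1)/127 = -(-294)*(-1)/127 = -21/127*14 = -294/127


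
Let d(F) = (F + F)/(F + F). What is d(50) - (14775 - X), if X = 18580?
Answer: 3806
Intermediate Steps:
d(F) = 1 (d(F) = (2*F)/((2*F)) = (2*F)*(1/(2*F)) = 1)
d(50) - (14775 - X) = 1 - (14775 - 1*18580) = 1 - (14775 - 18580) = 1 - 1*(-3805) = 1 + 3805 = 3806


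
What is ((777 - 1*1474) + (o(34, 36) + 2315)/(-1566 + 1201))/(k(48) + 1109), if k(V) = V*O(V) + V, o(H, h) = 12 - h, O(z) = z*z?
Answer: -23336/3708035 ≈ -0.0062934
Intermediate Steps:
O(z) = z²
k(V) = V + V³ (k(V) = V*V² + V = V³ + V = V + V³)
((777 - 1*1474) + (o(34, 36) + 2315)/(-1566 + 1201))/(k(48) + 1109) = ((777 - 1*1474) + ((12 - 1*36) + 2315)/(-1566 + 1201))/((48 + 48³) + 1109) = ((777 - 1474) + ((12 - 36) + 2315)/(-365))/((48 + 110592) + 1109) = (-697 + (-24 + 2315)*(-1/365))/(110640 + 1109) = (-697 + 2291*(-1/365))/111749 = (-697 - 2291/365)*(1/111749) = -256696/365*1/111749 = -23336/3708035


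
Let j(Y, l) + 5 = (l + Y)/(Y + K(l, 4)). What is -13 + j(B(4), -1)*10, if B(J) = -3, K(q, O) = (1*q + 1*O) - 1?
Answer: -23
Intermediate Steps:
K(q, O) = -1 + O + q (K(q, O) = (q + O) - 1 = (O + q) - 1 = -1 + O + q)
j(Y, l) = -5 + (Y + l)/(3 + Y + l) (j(Y, l) = -5 + (l + Y)/(Y + (-1 + 4 + l)) = -5 + (Y + l)/(Y + (3 + l)) = -5 + (Y + l)/(3 + Y + l))
-13 + j(B(4), -1)*10 = -13 + ((-15 - 4*(-3) - 4*(-1))/(3 - 3 - 1))*10 = -13 + ((-15 + 12 + 4)/(-1))*10 = -13 - 1*1*10 = -13 - 1*10 = -13 - 10 = -23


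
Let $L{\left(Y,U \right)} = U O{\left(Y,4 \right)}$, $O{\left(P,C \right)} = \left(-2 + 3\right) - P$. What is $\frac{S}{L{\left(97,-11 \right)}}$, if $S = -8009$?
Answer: $- \frac{8009}{1056} \approx -7.5843$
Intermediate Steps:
$O{\left(P,C \right)} = 1 - P$
$L{\left(Y,U \right)} = U \left(1 - Y\right)$
$\frac{S}{L{\left(97,-11 \right)}} = - \frac{8009}{\left(-11\right) \left(1 - 97\right)} = - \frac{8009}{\left(-11\right) \left(-96\right)} = - \frac{8009}{1056}$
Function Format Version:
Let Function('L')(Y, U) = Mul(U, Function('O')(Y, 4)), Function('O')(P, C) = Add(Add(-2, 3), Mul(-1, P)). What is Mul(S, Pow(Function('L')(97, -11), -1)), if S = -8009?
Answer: Rational(-8009, 1056) ≈ -7.5843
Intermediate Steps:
Function('O')(P, C) = Add(1, Mul(-1, P))
Function('L')(Y, U) = Mul(U, Add(1, Mul(-1, Y)))
Mul(S, Pow(Function('L')(97, -11), -1)) = Mul(-8009, Pow(Mul(-11, Add(1, Mul(-1, 97))), -1)) = Mul(-8009, Pow(Mul(-11, Add(1, -97)), -1)) = Mul(-8009, Pow(Mul(-11, -96), -1)) = Mul(-8009, Pow(1056, -1)) = Mul(-8009, Rational(1, 1056)) = Rational(-8009, 1056)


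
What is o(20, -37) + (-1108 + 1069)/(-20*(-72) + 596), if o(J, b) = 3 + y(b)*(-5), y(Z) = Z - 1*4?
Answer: 423449/2036 ≈ 207.98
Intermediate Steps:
y(Z) = -4 + Z (y(Z) = Z - 4 = -4 + Z)
o(J, b) = 23 - 5*b (o(J, b) = 3 + (-4 + b)*(-5) = 3 + (20 - 5*b) = 23 - 5*b)
o(20, -37) + (-1108 + 1069)/(-20*(-72) + 596) = (23 - 5*(-37)) + (-1108 + 1069)/(-20*(-72) + 596) = (23 + 185) - 39/(1440 + 596) = 208 - 39/2036 = 423449/2036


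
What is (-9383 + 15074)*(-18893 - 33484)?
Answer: -298077507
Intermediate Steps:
(-9383 + 15074)*(-18893 - 33484) = 5691*(-52377) = -298077507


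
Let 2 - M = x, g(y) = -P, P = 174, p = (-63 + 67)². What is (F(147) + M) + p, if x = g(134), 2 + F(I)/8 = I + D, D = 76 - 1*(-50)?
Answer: 2360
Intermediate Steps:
D = 126 (D = 76 + 50 = 126)
p = 16 (p = 4² = 16)
g(y) = -174 (g(y) = -1*174 = -174)
F(I) = 992 + 8*I (F(I) = -16 + 8*(I + 126) = -16 + 8*(126 + I) = -16 + (1008 + 8*I) = 992 + 8*I)
x = -174
M = 176 (M = 2 - 1*(-174) = 2 + 174 = 176)
(F(147) + M) + p = ((992 + 8*147) + 176) + 16 = ((992 + 1176) + 176) + 16 = (2168 + 176) + 16 = 2344 + 16 = 2360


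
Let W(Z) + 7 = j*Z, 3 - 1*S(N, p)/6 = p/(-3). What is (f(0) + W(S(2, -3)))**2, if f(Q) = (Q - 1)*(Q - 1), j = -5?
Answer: 4356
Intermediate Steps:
S(N, p) = 18 + 2*p (S(N, p) = 18 - 6*p/(-3) = 18 - 6*p*(-1)/3 = 18 - (-2)*p = 18 + 2*p)
f(Q) = (-1 + Q)**2 (f(Q) = (-1 + Q)*(-1 + Q) = (-1 + Q)**2)
W(Z) = -7 - 5*Z
(f(0) + W(S(2, -3)))**2 = ((-1 + 0)**2 + (-7 - 5*(18 + 2*(-3))))**2 = ((-1)**2 + (-7 - 5*(18 - 6)))**2 = (1 + (-7 - 5*12))**2 = (1 + (-7 - 60))**2 = (1 - 67)**2 = (-66)**2 = 4356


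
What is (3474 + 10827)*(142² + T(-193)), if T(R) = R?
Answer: 285605271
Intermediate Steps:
(3474 + 10827)*(142² + T(-193)) = (3474 + 10827)*(142² - 193) = 14301*(20164 - 193) = 14301*19971 = 285605271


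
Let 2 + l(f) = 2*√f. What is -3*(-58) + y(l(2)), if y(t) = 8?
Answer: 182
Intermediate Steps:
l(f) = -2 + 2*√f
-3*(-58) + y(l(2)) = -3*(-58) + 8 = 174 + 8 = 182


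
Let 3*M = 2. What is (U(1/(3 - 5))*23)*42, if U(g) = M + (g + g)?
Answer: -322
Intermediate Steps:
M = ⅔ (M = (⅓)*2 = ⅔ ≈ 0.66667)
U(g) = ⅔ + 2*g (U(g) = ⅔ + (g + g) = ⅔ + 2*g)
(U(1/(3 - 5))*23)*42 = ((⅔ + 2/(3 - 5))*23)*42 = ((⅔ + 2/(-2))*23)*42 = ((⅔ + 2*(-½))*23)*42 = ((⅔ - 1)*23)*42 = -⅓*23*42 = -23/3*42 = -322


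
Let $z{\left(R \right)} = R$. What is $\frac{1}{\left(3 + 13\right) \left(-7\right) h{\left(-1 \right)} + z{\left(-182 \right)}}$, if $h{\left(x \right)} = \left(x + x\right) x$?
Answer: $- \frac{1}{406} \approx -0.0024631$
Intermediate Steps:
$h{\left(x \right)} = 2 x^{2}$ ($h{\left(x \right)} = 2 x x = 2 x^{2}$)
$\frac{1}{\left(3 + 13\right) \left(-7\right) h{\left(-1 \right)} + z{\left(-182 \right)}} = \frac{1}{\left(3 + 13\right) \left(-7\right) 2 \left(-1\right)^{2} - 182} = \frac{1}{16 \left(-7\right) 2 \cdot 1 - 182} = \frac{1}{\left(-112\right) 2 - 182} = \frac{1}{-224 - 182} = \frac{1}{-406} = - \frac{1}{406}$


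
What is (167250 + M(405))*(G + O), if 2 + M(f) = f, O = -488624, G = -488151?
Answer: -163759259075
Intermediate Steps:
M(f) = -2 + f
(167250 + M(405))*(G + O) = (167250 + (-2 + 405))*(-488151 - 488624) = (167250 + 403)*(-976775) = 167653*(-976775) = -163759259075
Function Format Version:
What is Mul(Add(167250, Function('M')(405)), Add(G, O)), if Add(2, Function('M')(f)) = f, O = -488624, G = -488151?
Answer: -163759259075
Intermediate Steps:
Function('M')(f) = Add(-2, f)
Mul(Add(167250, Function('M')(405)), Add(G, O)) = Mul(Add(167250, Add(-2, 405)), Add(-488151, -488624)) = Mul(Add(167250, 403), -976775) = Mul(167653, -976775) = -163759259075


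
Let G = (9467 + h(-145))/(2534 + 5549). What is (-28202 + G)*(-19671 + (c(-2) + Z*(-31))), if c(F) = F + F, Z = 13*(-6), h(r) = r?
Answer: 66672695612/137 ≈ 4.8666e+8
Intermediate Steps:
Z = -78
c(F) = 2*F
G = 158/137 (G = (9467 - 145)/(2534 + 5549) = 9322/8083 = 9322*(1/8083) = 158/137 ≈ 1.1533)
(-28202 + G)*(-19671 + (c(-2) + Z*(-31))) = (-28202 + 158/137)*(-19671 + (2*(-2) - 78*(-31))) = -3863516*(-19671 + (-4 + 2418))/137 = -3863516*(-19671 + 2414)/137 = -3863516/137*(-17257) = 66672695612/137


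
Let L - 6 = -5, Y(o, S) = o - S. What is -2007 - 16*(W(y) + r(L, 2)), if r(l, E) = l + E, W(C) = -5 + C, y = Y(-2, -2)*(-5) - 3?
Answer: -1927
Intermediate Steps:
L = 1 (L = 6 - 5 = 1)
y = -3 (y = (-2 - 1*(-2))*(-5) - 3 = (-2 + 2)*(-5) - 3 = 0*(-5) - 3 = 0 - 3 = -3)
r(l, E) = E + l
-2007 - 16*(W(y) + r(L, 2)) = -2007 - 16*((-5 - 3) + (2 + 1)) = -2007 - 16*(-8 + 3) = -2007 - 16*(-5) = -2007 - 1*(-80) = -2007 + 80 = -1927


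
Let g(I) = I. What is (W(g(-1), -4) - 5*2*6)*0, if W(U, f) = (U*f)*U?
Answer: 0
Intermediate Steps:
W(U, f) = f*U²
(W(g(-1), -4) - 5*2*6)*0 = (-4*(-1)² - 5*2*6)*0 = (-4*1 - 10*6)*0 = (-4 - 60)*0 = -64*0 = 0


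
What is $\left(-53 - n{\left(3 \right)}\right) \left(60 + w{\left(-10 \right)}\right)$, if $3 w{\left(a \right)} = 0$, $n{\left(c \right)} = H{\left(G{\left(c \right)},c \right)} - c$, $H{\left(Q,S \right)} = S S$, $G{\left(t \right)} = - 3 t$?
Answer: $-3540$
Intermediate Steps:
$H{\left(Q,S \right)} = S^{2}$
$n{\left(c \right)} = c^{2} - c$
$w{\left(a \right)} = 0$ ($w{\left(a \right)} = \frac{1}{3} \cdot 0 = 0$)
$\left(-53 - n{\left(3 \right)}\right) \left(60 + w{\left(-10 \right)}\right) = \left(-53 - 3 \left(-1 + 3\right)\right) \left(60 + 0\right) = \left(-53 - 3 \cdot 2\right) 60 = \left(-53 - 6\right) 60 = \left(-59\right) 60 = -3540$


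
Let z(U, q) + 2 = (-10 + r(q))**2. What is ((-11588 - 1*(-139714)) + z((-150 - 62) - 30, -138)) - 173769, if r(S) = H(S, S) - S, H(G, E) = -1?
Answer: -29516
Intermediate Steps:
r(S) = -1 - S
z(U, q) = -2 + (-11 - q)**2 (z(U, q) = -2 + (-10 + (-1 - q))**2 = -2 + (-11 - q)**2)
((-11588 - 1*(-139714)) + z((-150 - 62) - 30, -138)) - 173769 = ((-11588 - 1*(-139714)) + (-2 + (11 - 138)**2)) - 173769 = ((-11588 + 139714) + (-2 + (-127)**2)) - 173769 = (128126 + (-2 + 16129)) - 173769 = (128126 + 16127) - 173769 = 144253 - 173769 = -29516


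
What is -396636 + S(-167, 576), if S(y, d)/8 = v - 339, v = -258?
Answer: -401412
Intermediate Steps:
S(y, d) = -4776 (S(y, d) = 8*(-258 - 339) = 8*(-597) = -4776)
-396636 + S(-167, 576) = -396636 - 4776 = -401412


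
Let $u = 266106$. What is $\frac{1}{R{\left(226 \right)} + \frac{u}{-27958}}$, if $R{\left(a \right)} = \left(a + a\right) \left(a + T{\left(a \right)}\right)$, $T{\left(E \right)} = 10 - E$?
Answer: $\frac{13979}{63052027} \approx 0.00022171$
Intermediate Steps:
$R{\left(a \right)} = 20 a$ ($R{\left(a \right)} = \left(a + a\right) \left(a - \left(-10 + a\right)\right) = 2 a 10 = 20 a$)
$\frac{1}{R{\left(226 \right)} + \frac{u}{-27958}} = \frac{1}{20 \cdot 226 + \frac{266106}{-27958}} = \frac{1}{4520 + 266106 \left(- \frac{1}{27958}\right)} = \frac{1}{4520 - \frac{133053}{13979}} = \frac{1}{\frac{63052027}{13979}} = \frac{13979}{63052027}$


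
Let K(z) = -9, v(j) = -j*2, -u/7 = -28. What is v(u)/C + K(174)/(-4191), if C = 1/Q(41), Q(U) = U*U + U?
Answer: -943008525/1397 ≈ -6.7502e+5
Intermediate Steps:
u = 196 (u = -7*(-28) = 196)
Q(U) = U + U² (Q(U) = U² + U = U + U²)
C = 1/1722 (C = 1/(41*(1 + 41)) = 1/(41*42) = 1/1722 ≈ 0.00058072)
v(j) = -2*j
v(u)/C + K(174)/(-4191) = (-2*196)/(1/1722) - 9/(-4191) = -392*1722 - 9*(-1/4191) = -675024 + 3/1397 = -943008525/1397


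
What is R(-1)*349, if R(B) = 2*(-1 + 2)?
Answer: 698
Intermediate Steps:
R(B) = 2 (R(B) = 2*1 = 2)
R(-1)*349 = 2*349 = 698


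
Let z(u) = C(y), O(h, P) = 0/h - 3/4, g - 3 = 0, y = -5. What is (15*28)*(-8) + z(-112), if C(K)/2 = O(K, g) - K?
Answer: -6703/2 ≈ -3351.5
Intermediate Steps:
g = 3 (g = 3 + 0 = 3)
O(h, P) = -3/4 (O(h, P) = 0 - 3*1/4 = 0 - 3/4 = -3/4)
C(K) = -3/2 - 2*K (C(K) = 2*(-3/4 - K) = -3/2 - 2*K)
z(u) = 17/2 (z(u) = -3/2 - 2*(-5) = -3/2 + 10 = 17/2)
(15*28)*(-8) + z(-112) = (15*28)*(-8) + 17/2 = 420*(-8) + 17/2 = -3360 + 17/2 = -6703/2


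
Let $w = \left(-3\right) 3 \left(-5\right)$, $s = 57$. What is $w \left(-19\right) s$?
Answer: $-48735$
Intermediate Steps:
$w = 45$ ($w = \left(-9\right) \left(-5\right) = 45$)
$w \left(-19\right) s = 45 \left(-19\right) 57 = \left(-855\right) 57 = -48735$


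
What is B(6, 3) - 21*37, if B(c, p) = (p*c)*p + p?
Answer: -720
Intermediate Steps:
B(c, p) = p + c*p² (B(c, p) = (c*p)*p + p = c*p² + p = p + c*p²)
B(6, 3) - 21*37 = 3*(1 + 6*3) - 21*37 = 3*(1 + 18) - 777 = 3*19 - 777 = 57 - 777 = -720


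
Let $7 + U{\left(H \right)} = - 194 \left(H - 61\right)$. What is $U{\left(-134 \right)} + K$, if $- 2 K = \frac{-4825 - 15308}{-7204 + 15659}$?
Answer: $\frac{639607063}{16910} \approx 37824.0$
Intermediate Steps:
$K = \frac{20133}{16910}$ ($K = - \frac{\left(-4825 - 15308\right) \frac{1}{-7204 + 15659}}{2} = - \frac{\left(-20133\right) \frac{1}{8455}}{2} = \left(- \frac{1}{2}\right) \left(- \frac{20133}{8455}\right) = \frac{20133}{16910} \approx 1.1906$)
$U{\left(H \right)} = 11827 - 194 H$ ($U{\left(H \right)} = -7 - 194 \left(H - 61\right) = -7 - 194 \left(-61 + H\right) = -7 - \left(-11834 + 194 H\right) = 11827 - 194 H$)
$U{\left(-134 \right)} + K = \left(11827 - -25996\right) + \frac{20133}{16910} = \left(11827 + 25996\right) + \frac{20133}{16910} = 37823 + \frac{20133}{16910} = \frac{639607063}{16910}$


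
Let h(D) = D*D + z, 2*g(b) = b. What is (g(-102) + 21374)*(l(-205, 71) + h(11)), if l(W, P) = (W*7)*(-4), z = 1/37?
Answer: 4624063134/37 ≈ 1.2497e+8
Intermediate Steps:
z = 1/37 ≈ 0.027027
g(b) = b/2
h(D) = 1/37 + D**2 (h(D) = D*D + 1/37 = D**2 + 1/37 = 1/37 + D**2)
l(W, P) = -28*W (l(W, P) = (7*W)*(-4) = -28*W)
(g(-102) + 21374)*(l(-205, 71) + h(11)) = ((1/2)*(-102) + 21374)*(-28*(-205) + (1/37 + 11**2)) = (-51 + 21374)*(5740 + (1/37 + 121)) = 21323*(5740 + 4478/37) = 21323*(216858/37) = 4624063134/37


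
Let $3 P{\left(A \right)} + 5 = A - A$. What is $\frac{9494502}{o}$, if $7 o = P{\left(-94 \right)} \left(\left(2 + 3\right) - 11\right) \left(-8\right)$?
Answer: $- \frac{33230757}{40} \approx -8.3077 \cdot 10^{5}$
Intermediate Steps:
$P{\left(A \right)} = - \frac{5}{3}$ ($P{\left(A \right)} = - \frac{5}{3} + \frac{A - A}{3} = - \frac{5}{3} + \frac{1}{3} \cdot 0 = - \frac{5}{3} + 0 = - \frac{5}{3}$)
$o = - \frac{80}{7}$ ($o = \frac{\left(- \frac{5}{3}\right) \left(\left(2 + 3\right) - 11\right) \left(-8\right)}{7} = \frac{\left(- \frac{5}{3}\right) \left(5 - 11\right) \left(-8\right)}{7} = \frac{\left(- \frac{5}{3}\right) \left(\left(-6\right) \left(-8\right)\right)}{7} = \frac{\left(- \frac{5}{3}\right) 48}{7} = \frac{1}{7} \left(-80\right) = - \frac{80}{7} \approx -11.429$)
$\frac{9494502}{o} = \frac{9494502}{- \frac{80}{7}} = 9494502 \left(- \frac{7}{80}\right) = - \frac{33230757}{40}$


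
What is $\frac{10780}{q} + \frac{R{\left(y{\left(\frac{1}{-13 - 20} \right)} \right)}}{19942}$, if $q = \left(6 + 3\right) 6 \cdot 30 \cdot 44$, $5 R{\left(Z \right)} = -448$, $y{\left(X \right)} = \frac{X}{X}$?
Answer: $\frac{2370319}{16153020} \approx 0.14674$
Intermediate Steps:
$y{\left(X \right)} = 1$
$R{\left(Z \right)} = - \frac{448}{5}$ ($R{\left(Z \right)} = \frac{1}{5} \left(-448\right) = - \frac{448}{5}$)
$q = 71280$ ($q = 9 \cdot 6 \cdot 30 \cdot 44 = 54 \cdot 30 \cdot 44 = 1620 \cdot 44 = 71280$)
$\frac{10780}{q} + \frac{R{\left(y{\left(\frac{1}{-13 - 20} \right)} \right)}}{19942} = \frac{10780}{71280} - \frac{448}{5 \cdot 19942} = 10780 \cdot \frac{1}{71280} - \frac{224}{49855} = \frac{49}{324} - \frac{224}{49855} = \frac{2370319}{16153020}$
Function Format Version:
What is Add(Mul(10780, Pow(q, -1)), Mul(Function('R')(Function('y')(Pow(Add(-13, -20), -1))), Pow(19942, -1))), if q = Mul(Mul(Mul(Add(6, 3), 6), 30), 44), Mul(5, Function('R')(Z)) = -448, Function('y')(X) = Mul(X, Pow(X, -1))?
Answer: Rational(2370319, 16153020) ≈ 0.14674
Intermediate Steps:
Function('y')(X) = 1
Function('R')(Z) = Rational(-448, 5) (Function('R')(Z) = Mul(Rational(1, 5), -448) = Rational(-448, 5))
q = 71280 (q = Mul(Mul(Mul(9, 6), 30), 44) = Mul(Mul(54, 30), 44) = Mul(1620, 44) = 71280)
Add(Mul(10780, Pow(q, -1)), Mul(Function('R')(Function('y')(Pow(Add(-13, -20), -1))), Pow(19942, -1))) = Add(Mul(10780, Pow(71280, -1)), Mul(Rational(-448, 5), Pow(19942, -1))) = Add(Mul(10780, Rational(1, 71280)), Mul(Rational(-448, 5), Rational(1, 19942))) = Add(Rational(49, 324), Rational(-224, 49855)) = Rational(2370319, 16153020)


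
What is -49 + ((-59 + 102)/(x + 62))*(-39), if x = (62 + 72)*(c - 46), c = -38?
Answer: -546829/11194 ≈ -48.850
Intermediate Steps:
x = -11256 (x = (62 + 72)*(-38 - 46) = 134*(-84) = -11256)
-49 + ((-59 + 102)/(x + 62))*(-39) = -49 + ((-59 + 102)/(-11256 + 62))*(-39) = -49 + (43/(-11194))*(-39) = -49 + (43*(-1/11194))*(-39) = -49 - 43/11194*(-39) = -49 + 1677/11194 = -546829/11194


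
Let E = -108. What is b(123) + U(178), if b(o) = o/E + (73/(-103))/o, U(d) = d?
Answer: 26886965/152028 ≈ 176.86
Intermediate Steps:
b(o) = -73/(103*o) - o/108 (b(o) = o/(-108) + (73/(-103))/o = o*(-1/108) + (73*(-1/103))/o = -o/108 - 73/(103*o) = -73/(103*o) - o/108)
b(123) + U(178) = (-73/103/123 - 1/108*123) + 178 = (-73/103*1/123 - 41/36) + 178 = (-73/12669 - 41/36) + 178 = -174019/152028 + 178 = 26886965/152028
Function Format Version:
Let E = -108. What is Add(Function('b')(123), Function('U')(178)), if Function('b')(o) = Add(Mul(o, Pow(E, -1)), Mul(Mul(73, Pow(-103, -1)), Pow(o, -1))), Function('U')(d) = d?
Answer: Rational(26886965, 152028) ≈ 176.86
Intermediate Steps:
Function('b')(o) = Add(Mul(Rational(-73, 103), Pow(o, -1)), Mul(Rational(-1, 108), o)) (Function('b')(o) = Add(Mul(o, Pow(-108, -1)), Mul(Mul(73, Pow(-103, -1)), Pow(o, -1))) = Add(Mul(o, Rational(-1, 108)), Mul(Mul(73, Rational(-1, 103)), Pow(o, -1))) = Add(Mul(Rational(-1, 108), o), Mul(Rational(-73, 103), Pow(o, -1))) = Add(Mul(Rational(-73, 103), Pow(o, -1)), Mul(Rational(-1, 108), o)))
Add(Function('b')(123), Function('U')(178)) = Add(Add(Mul(Rational(-73, 103), Pow(123, -1)), Mul(Rational(-1, 108), 123)), 178) = Add(Add(Mul(Rational(-73, 103), Rational(1, 123)), Rational(-41, 36)), 178) = Add(Add(Rational(-73, 12669), Rational(-41, 36)), 178) = Add(Rational(-174019, 152028), 178) = Rational(26886965, 152028)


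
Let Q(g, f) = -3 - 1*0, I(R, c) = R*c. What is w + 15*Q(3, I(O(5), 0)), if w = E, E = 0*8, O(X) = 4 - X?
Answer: -45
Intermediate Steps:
E = 0
w = 0
Q(g, f) = -3 (Q(g, f) = -3 + 0 = -3)
w + 15*Q(3, I(O(5), 0)) = 0 + 15*(-3) = 0 - 45 = -45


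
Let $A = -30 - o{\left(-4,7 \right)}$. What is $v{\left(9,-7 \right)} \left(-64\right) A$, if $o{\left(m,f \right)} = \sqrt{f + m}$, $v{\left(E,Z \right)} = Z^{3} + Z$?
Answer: $-672000 - 22400 \sqrt{3} \approx -7.108 \cdot 10^{5}$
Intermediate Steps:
$v{\left(E,Z \right)} = Z + Z^{3}$
$A = -30 - \sqrt{3}$ ($A = -30 - \sqrt{7 - 4} = -30 - \sqrt{3} \approx -31.732$)
$v{\left(9,-7 \right)} \left(-64\right) A = \left(-7 + \left(-7\right)^{3}\right) \left(-64\right) \left(-30 - \sqrt{3}\right) = \left(-7 - 343\right) \left(-64\right) \left(-30 - \sqrt{3}\right) = \left(-350\right) \left(-64\right) \left(-30 - \sqrt{3}\right) = 22400 \left(-30 - \sqrt{3}\right) = -672000 - 22400 \sqrt{3}$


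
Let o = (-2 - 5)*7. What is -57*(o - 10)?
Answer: 3363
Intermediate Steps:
o = -49 (o = -7*7 = -49)
-57*(o - 10) = -57*(-49 - 10) = -57*(-59) = 3363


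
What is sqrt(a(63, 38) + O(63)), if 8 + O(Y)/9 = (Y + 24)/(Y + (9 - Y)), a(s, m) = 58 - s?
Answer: sqrt(10) ≈ 3.1623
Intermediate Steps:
O(Y) = -48 + Y (O(Y) = -72 + 9*((Y + 24)/(Y + (9 - Y))) = -72 + 9*((24 + Y)/9) = -72 + 9*((24 + Y)*(1/9)) = -72 + 9*(8/3 + Y/9) = -72 + (24 + Y) = -48 + Y)
sqrt(a(63, 38) + O(63)) = sqrt((58 - 1*63) + (-48 + 63)) = sqrt((58 - 63) + 15) = sqrt(-5 + 15) = sqrt(10)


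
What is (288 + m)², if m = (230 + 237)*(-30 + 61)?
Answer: 218005225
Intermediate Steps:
m = 14477 (m = 467*31 = 14477)
(288 + m)² = (288 + 14477)² = 14765² = 218005225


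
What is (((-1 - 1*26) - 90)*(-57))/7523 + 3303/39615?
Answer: 96346968/99341215 ≈ 0.96986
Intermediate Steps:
(((-1 - 1*26) - 90)*(-57))/7523 + 3303/39615 = (((-1 - 26) - 90)*(-57))*(1/7523) + 3303*(1/39615) = ((-27 - 90)*(-57))*(1/7523) + 1101/13205 = -117*(-57)*(1/7523) + 1101/13205 = 6669*(1/7523) + 1101/13205 = 6669/7523 + 1101/13205 = 96346968/99341215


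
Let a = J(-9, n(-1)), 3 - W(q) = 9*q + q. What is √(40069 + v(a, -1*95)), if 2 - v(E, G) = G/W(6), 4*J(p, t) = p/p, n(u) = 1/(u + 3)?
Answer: 4*√22539/3 ≈ 200.17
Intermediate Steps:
n(u) = 1/(3 + u)
W(q) = 3 - 10*q (W(q) = 3 - (9*q + q) = 3 - 10*q)
J(p, t) = ¼ (J(p, t) = (p/p)/4 = (¼)*1 = ¼)
a = ¼ ≈ 0.25000
v(E, G) = 2 + G/57 (v(E, G) = 2 - G/(3 - 10*6) = 2 - G/(3 - 60) = 2 - G/(-57) = 2 - G*(-1)/57 = 2 - (-1)*G/57 = 2 + G/57)
√(40069 + v(a, -1*95)) = √(40069 + (2 + (-1*95)/57)) = √(40069 + (2 + (1/57)*(-95))) = √(40069 + (2 - 5/3)) = √(40069 + ⅓) = √(120208/3) = 4*√22539/3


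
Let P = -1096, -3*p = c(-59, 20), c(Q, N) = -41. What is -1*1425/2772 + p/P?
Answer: -133307/253176 ≈ -0.52654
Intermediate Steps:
p = 41/3 (p = -⅓*(-41) = 41/3 ≈ 13.667)
-1*1425/2772 + p/P = -1*1425/2772 + (41/3)/(-1096) = -1425*1/2772 + (41/3)*(-1/1096) = -475/924 - 41/3288 = -133307/253176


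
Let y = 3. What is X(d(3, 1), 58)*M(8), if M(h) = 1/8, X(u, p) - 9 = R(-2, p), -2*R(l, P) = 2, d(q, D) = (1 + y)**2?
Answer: 1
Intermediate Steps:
d(q, D) = 16 (d(q, D) = (1 + 3)**2 = 4**2 = 16)
R(l, P) = -1 (R(l, P) = -1/2*2 = -1)
X(u, p) = 8 (X(u, p) = 9 - 1 = 8)
M(h) = 1/8
X(d(3, 1), 58)*M(8) = 8*(1/8) = 1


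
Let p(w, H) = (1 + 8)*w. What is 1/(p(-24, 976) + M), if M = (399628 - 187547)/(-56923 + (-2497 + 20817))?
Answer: -38603/8550329 ≈ -0.0045148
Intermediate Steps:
p(w, H) = 9*w
M = -212081/38603 (M = 212081/(-56923 + 18320) = 212081/(-38603) = 212081*(-1/38603) = -212081/38603 ≈ -5.4939)
1/(p(-24, 976) + M) = 1/(9*(-24) - 212081/38603) = 1/(-216 - 212081/38603) = 1/(-8550329/38603) = -38603/8550329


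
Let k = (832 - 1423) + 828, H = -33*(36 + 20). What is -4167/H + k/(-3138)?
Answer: 702115/322168 ≈ 2.1793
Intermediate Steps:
H = -1848 (H = -33*56 = -1848)
k = 237 (k = -591 + 828 = 237)
-4167/H + k/(-3138) = -4167/(-1848) + 237/(-3138) = -4167*(-1/1848) + 237*(-1/3138) = 1389/616 - 79/1046 = 702115/322168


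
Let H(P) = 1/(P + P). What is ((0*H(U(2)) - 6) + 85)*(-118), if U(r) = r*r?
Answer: -9322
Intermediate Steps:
U(r) = r**2
H(P) = 1/(2*P)
((0*H(U(2)) - 6) + 85)*(-118) = ((0*(1/(2*(2**2))) - 6) + 85)*(-118) = ((0*((1/2)/4) - 6) + 85)*(-118) = ((0*((1/2)*(1/4)) - 6) + 85)*(-118) = ((0*(1/8) - 6) + 85)*(-118) = ((0 - 6) + 85)*(-118) = (-6 + 85)*(-118) = 79*(-118) = -9322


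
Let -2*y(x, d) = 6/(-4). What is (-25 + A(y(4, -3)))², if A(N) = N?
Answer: 9409/16 ≈ 588.06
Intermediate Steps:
y(x, d) = ¾ (y(x, d) = -3/(-4) = -3*(-1)/4 = -½*(-3/2) = ¾)
(-25 + A(y(4, -3)))² = (-25 + ¾)² = (-97/4)² = 9409/16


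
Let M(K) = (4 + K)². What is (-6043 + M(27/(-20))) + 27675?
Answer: 8655609/400 ≈ 21639.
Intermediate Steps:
(-6043 + M(27/(-20))) + 27675 = (-6043 + (4 + 27/(-20))²) + 27675 = (-6043 + (4 + 27*(-1/20))²) + 27675 = (-6043 + (4 - 27/20)²) + 27675 = (-6043 + (53/20)²) + 27675 = (-6043 + 2809/400) + 27675 = -2414391/400 + 27675 = 8655609/400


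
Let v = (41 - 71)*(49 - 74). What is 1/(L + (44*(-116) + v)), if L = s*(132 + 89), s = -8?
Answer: -1/6122 ≈ -0.00016335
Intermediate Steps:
v = 750 (v = -30*(-25) = 750)
L = -1768 (L = -8*(132 + 89) = -8*221 = -1768)
1/(L + (44*(-116) + v)) = 1/(-1768 + (44*(-116) + 750)) = 1/(-1768 + (-5104 + 750)) = 1/(-1768 - 4354) = 1/(-6122) = -1/6122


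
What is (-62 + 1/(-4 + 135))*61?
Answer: -495381/131 ≈ -3781.5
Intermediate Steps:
(-62 + 1/(-4 + 135))*61 = (-62 + 1/131)*61 = -8121/131*61 = -495381/131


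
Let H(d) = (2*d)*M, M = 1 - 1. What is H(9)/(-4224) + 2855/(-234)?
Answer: -2855/234 ≈ -12.201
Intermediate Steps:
M = 0
H(d) = 0 (H(d) = (2*d)*0 = 0)
H(9)/(-4224) + 2855/(-234) = 0/(-4224) + 2855/(-234) = 0*(-1/4224) + 2855*(-1/234) = 0 - 2855/234 = -2855/234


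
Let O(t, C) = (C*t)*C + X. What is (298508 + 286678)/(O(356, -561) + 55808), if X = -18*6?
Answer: 41799/8006884 ≈ 0.0052204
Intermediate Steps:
X = -108
O(t, C) = -108 + t*C² (O(t, C) = (C*t)*C - 108 = t*C² - 108 = -108 + t*C²)
(298508 + 286678)/(O(356, -561) + 55808) = (298508 + 286678)/((-108 + 356*(-561)²) + 55808) = 585186/((-108 + 356*314721) + 55808) = 585186/((-108 + 112040676) + 55808) = 585186/(112040568 + 55808) = 585186/112096376 = 585186*(1/112096376) = 41799/8006884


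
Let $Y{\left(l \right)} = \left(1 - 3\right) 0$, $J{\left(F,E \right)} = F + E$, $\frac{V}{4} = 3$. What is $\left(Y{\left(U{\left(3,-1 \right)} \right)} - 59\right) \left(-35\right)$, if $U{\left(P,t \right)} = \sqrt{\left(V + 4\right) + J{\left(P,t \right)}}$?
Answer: $2065$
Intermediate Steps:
$V = 12$ ($V = 4 \cdot 3 = 12$)
$J{\left(F,E \right)} = E + F$
$U{\left(P,t \right)} = \sqrt{16 + P + t}$ ($U{\left(P,t \right)} = \sqrt{\left(12 + 4\right) + \left(t + P\right)} = \sqrt{16 + \left(P + t\right)} = \sqrt{16 + P + t}$)
$Y{\left(l \right)} = 0$ ($Y{\left(l \right)} = \left(-2\right) 0 = 0$)
$\left(Y{\left(U{\left(3,-1 \right)} \right)} - 59\right) \left(-35\right) = \left(0 - 59\right) \left(-35\right) = \left(-59\right) \left(-35\right) = 2065$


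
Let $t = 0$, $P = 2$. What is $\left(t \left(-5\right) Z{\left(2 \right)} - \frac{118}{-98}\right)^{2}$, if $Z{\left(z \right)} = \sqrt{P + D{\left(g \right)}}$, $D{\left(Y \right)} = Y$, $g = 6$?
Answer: $\frac{3481}{2401} \approx 1.4498$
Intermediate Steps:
$Z{\left(z \right)} = 2 \sqrt{2}$ ($Z{\left(z \right)} = \sqrt{2 + 6} = \sqrt{8} = 2 \sqrt{2}$)
$\left(t \left(-5\right) Z{\left(2 \right)} - \frac{118}{-98}\right)^{2} = \left(0 \left(-5\right) 2 \sqrt{2} - \frac{118}{-98}\right)^{2} = \left(0 \cdot 2 \sqrt{2} - - \frac{59}{49}\right)^{2} = \left(0 + \frac{59}{49}\right)^{2} = \left(\frac{59}{49}\right)^{2} = \frac{3481}{2401}$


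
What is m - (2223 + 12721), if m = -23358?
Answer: -38302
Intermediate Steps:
m - (2223 + 12721) = -23358 - (2223 + 12721) = -23358 - 1*14944 = -23358 - 14944 = -38302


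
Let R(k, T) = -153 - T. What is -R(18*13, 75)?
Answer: 228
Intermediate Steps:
-R(18*13, 75) = -(-153 - 1*75) = -(-153 - 75) = -1*(-228) = 228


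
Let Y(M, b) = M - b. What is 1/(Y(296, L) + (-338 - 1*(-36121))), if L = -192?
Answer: 1/36271 ≈ 2.7570e-5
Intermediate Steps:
1/(Y(296, L) + (-338 - 1*(-36121))) = 1/((296 - 1*(-192)) + (-338 - 1*(-36121))) = 1/((296 + 192) + (-338 + 36121)) = 1/(488 + 35783) = 1/36271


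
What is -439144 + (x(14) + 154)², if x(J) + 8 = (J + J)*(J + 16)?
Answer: 533052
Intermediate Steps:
x(J) = -8 + 2*J*(16 + J) (x(J) = -8 + (J + J)*(J + 16) = -8 + (2*J)*(16 + J) = -8 + 2*J*(16 + J))
-439144 + (x(14) + 154)² = -439144 + ((-8 + 2*14² + 32*14) + 154)² = -439144 + ((-8 + 2*196 + 448) + 154)² = -439144 + ((-8 + 392 + 448) + 154)² = -439144 + (832 + 154)² = -439144 + 986² = -439144 + 972196 = 533052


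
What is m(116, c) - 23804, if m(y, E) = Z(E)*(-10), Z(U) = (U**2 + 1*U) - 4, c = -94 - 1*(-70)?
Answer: -29284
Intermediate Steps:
c = -24 (c = -94 + 70 = -24)
Z(U) = -4 + U + U**2 (Z(U) = (U**2 + U) - 4 = (U + U**2) - 4 = -4 + U + U**2)
m(y, E) = 40 - 10*E - 10*E**2 (m(y, E) = (-4 + E + E**2)*(-10) = 40 - 10*E - 10*E**2)
m(116, c) - 23804 = (40 - 10*(-24) - 10*(-24)**2) - 23804 = (40 + 240 - 10*576) - 23804 = (40 + 240 - 5760) - 23804 = -5480 - 23804 = -29284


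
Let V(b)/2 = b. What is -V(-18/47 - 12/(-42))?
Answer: 64/329 ≈ 0.19453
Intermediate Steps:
V(b) = 2*b
-V(-18/47 - 12/(-42)) = -2*(-18/47 - 12/(-42)) = -2*(-18*1/47 - 12*(-1/42)) = -2*(-18/47 + 2/7) = -2*(-32)/329 = -1*(-64/329) = 64/329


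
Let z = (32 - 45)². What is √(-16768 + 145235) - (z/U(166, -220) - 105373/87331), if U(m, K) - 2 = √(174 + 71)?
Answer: 54912771/21046771 + √128467 - 1183*√5/241 ≈ 350.06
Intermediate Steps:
U(m, K) = 2 + 7*√5 (U(m, K) = 2 + √(174 + 71) = 2 + √245 = 2 + 7*√5)
z = 169 (z = (-13)² = 169)
√(-16768 + 145235) - (z/U(166, -220) - 105373/87331) = √(-16768 + 145235) - (169/(2 + 7*√5) - 105373/87331) = √128467 - (169/(2 + 7*√5) - 105373*1/87331) = √128467 - (169/(2 + 7*√5) - 105373/87331) = √128467 - (-105373/87331 + 169/(2 + 7*√5)) = √128467 + (105373/87331 - 169/(2 + 7*√5)) = 105373/87331 + √128467 - 169/(2 + 7*√5)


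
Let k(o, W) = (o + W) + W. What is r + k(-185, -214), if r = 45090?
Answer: 44477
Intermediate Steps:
k(o, W) = o + 2*W (k(o, W) = (W + o) + W = o + 2*W)
r + k(-185, -214) = 45090 + (-185 + 2*(-214)) = 45090 + (-185 - 428) = 45090 - 613 = 44477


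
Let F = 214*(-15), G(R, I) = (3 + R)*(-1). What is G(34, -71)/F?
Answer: 37/3210 ≈ 0.011526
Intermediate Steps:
G(R, I) = -3 - R
F = -3210
G(34, -71)/F = (-3 - 1*34)/(-3210) = (-3 - 34)*(-1/3210) = -37*(-1/3210) = 37/3210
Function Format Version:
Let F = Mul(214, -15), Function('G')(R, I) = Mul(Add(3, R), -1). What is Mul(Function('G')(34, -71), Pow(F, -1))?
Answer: Rational(37, 3210) ≈ 0.011526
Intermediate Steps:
Function('G')(R, I) = Add(-3, Mul(-1, R))
F = -3210
Mul(Function('G')(34, -71), Pow(F, -1)) = Mul(Add(-3, Mul(-1, 34)), Pow(-3210, -1)) = Mul(Add(-3, -34), Rational(-1, 3210)) = Mul(-37, Rational(-1, 3210)) = Rational(37, 3210)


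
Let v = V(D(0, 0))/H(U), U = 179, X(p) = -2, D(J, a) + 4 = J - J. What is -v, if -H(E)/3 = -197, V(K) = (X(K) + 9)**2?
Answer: -49/591 ≈ -0.082910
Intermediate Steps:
D(J, a) = -4 (D(J, a) = -4 + (J - J) = -4 + 0 = -4)
V(K) = 49 (V(K) = (-2 + 9)**2 = 7**2 = 49)
H(E) = 591 (H(E) = -3*(-197) = 591)
v = 49/591 ≈ 0.082910
-v = -1*49/591 = -49/591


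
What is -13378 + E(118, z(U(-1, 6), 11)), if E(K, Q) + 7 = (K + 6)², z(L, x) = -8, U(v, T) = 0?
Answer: 1991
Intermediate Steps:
E(K, Q) = -7 + (6 + K)² (E(K, Q) = -7 + (K + 6)² = -7 + (6 + K)²)
-13378 + E(118, z(U(-1, 6), 11)) = -13378 + (-7 + (6 + 118)²) = -13378 + (-7 + 124²) = -13378 + (-7 + 15376) = -13378 + 15369 = 1991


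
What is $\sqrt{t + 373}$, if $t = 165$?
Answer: $\sqrt{538} \approx 23.195$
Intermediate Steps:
$\sqrt{t + 373} = \sqrt{165 + 373} = \sqrt{538}$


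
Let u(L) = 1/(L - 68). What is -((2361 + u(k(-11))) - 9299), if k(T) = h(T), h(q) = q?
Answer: 548103/79 ≈ 6938.0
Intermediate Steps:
k(T) = T
u(L) = 1/(-68 + L)
-((2361 + u(k(-11))) - 9299) = -((2361 + 1/(-68 - 11)) - 9299) = -((2361 + 1/(-79)) - 9299) = -((2361 - 1/79) - 9299) = -(186518/79 - 9299) = -1*(-548103/79) = 548103/79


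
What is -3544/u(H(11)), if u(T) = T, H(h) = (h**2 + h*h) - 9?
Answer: -3544/233 ≈ -15.210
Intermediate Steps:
H(h) = -9 + 2*h**2 (H(h) = (h**2 + h**2) - 9 = 2*h**2 - 9 = -9 + 2*h**2)
-3544/u(H(11)) = -3544/(-9 + 2*11**2) = -3544/(-9 + 2*121) = -3544/(-9 + 242) = -3544/233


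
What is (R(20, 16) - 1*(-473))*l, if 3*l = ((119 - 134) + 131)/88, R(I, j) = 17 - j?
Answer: 2291/11 ≈ 208.27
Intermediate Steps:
l = 29/66 (l = (((119 - 134) + 131)/88)/3 = ((-15 + 131)*(1/88))/3 = (116*(1/88))/3 = (1/3)*(29/22) = 29/66 ≈ 0.43939)
(R(20, 16) - 1*(-473))*l = ((17 - 1*16) - 1*(-473))*(29/66) = ((17 - 16) + 473)*(29/66) = (1 + 473)*(29/66) = 474*(29/66) = 2291/11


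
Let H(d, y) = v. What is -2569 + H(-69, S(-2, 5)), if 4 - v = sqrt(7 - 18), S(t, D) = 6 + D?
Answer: -2565 - I*sqrt(11) ≈ -2565.0 - 3.3166*I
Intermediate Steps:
v = 4 - I*sqrt(11) (v = 4 - sqrt(7 - 18) = 4 - sqrt(-11) = 4 - I*sqrt(11) ≈ 4.0 - 3.3166*I)
H(d, y) = 4 - I*sqrt(11)
-2569 + H(-69, S(-2, 5)) = -2569 + (4 - I*sqrt(11)) = -2565 - I*sqrt(11)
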